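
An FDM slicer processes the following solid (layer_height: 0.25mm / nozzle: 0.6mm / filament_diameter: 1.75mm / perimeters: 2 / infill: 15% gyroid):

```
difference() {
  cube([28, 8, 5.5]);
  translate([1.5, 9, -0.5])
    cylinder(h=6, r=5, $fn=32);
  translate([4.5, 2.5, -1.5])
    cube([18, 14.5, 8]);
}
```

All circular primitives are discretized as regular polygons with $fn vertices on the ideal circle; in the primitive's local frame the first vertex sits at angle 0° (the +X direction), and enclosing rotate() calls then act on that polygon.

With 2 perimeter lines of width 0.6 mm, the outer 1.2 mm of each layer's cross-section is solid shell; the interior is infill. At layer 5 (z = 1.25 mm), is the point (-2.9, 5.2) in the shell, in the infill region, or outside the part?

outside

At z = 1.25 mm: the 28×8 cube contributes its full rectangle; the cylinder at (1.5, 9): section is a regular 32-gon, circumradius r=5; the cube at (4.5, 2.5) is present — its section is the full 18×14.5 rectangle; After the difference (first − rest): starting from the 28×8 cube, the r=5 cylinder at (1.5, 9) partially overlaps it — only the 20.42 mm² overlap (of its 78.04 mm²) is removed, clipping the outline; the 18×14.5 cube at (4.5, 2.5) partially overlaps it — only the 95.44 mm² overlap (of its 261.00 mm²) is removed, clipping the outline — 1 connected region. Overall, the cross-section is a single solid region. The nearest boundary edge runs (0.00, 0.00)→(0.00, 4.26); distance from the point to it = 3.05 mm. The point is not inside any of the regions above, so it lies outside the cross-section (3.05 mm from the nearest boundary).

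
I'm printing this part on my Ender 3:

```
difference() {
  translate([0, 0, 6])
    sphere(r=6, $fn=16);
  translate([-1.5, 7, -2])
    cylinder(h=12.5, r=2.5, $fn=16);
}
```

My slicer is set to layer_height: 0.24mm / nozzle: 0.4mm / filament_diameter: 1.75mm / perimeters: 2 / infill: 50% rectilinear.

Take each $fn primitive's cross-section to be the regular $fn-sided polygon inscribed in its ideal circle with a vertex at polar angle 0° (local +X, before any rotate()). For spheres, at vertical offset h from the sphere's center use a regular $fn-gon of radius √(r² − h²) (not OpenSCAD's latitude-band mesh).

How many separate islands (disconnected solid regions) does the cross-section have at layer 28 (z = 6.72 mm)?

1

At z = 6.72 mm: the r=6 sphere contributes a regular 16-gon of circumradius √(6²−0.72²) = 5.957; the r=2.5 cylinder at (-1.5, 7) gives a regular 16-gon of circumradius 2.5 (constant along its height); After the difference (first − rest): starting from the r=6 sphere, the r=2.5 cylinder at (-1.5, 7) partially overlaps it — only the 3.11 mm² overlap (of its 19.13 mm²) is removed, clipping the outline — 1 connected region. Overall, the cross-section is a single solid region. Island count = 1.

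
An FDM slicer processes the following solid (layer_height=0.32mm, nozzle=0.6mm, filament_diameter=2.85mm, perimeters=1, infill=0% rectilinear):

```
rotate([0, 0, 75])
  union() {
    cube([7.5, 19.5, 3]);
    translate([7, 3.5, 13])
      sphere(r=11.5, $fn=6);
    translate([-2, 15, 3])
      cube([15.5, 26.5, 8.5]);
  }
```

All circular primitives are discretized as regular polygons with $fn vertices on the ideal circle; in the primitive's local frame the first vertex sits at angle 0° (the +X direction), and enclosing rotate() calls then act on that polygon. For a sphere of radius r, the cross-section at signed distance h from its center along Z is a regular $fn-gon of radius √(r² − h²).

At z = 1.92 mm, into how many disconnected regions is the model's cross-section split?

At z = 1.92 mm: the cube (footprint 7.5×19.5) is included at this height; the r=11.5 sphere at (7, 3.5) contributes a regular 6-gon of circumradius √(11.5²−11.08²) = 3.080; the cube at (-2, 15) is absent (z outside [3, 11.5]); Combining (union): the regions partially overlap (shared area 14.99 mm²), so overlapping operands fuse into one piece — 1 connected region; (whole slice rotated 75° about Z — lengths, areas and connectivity unchanged). The result has 1 disconnected region.

1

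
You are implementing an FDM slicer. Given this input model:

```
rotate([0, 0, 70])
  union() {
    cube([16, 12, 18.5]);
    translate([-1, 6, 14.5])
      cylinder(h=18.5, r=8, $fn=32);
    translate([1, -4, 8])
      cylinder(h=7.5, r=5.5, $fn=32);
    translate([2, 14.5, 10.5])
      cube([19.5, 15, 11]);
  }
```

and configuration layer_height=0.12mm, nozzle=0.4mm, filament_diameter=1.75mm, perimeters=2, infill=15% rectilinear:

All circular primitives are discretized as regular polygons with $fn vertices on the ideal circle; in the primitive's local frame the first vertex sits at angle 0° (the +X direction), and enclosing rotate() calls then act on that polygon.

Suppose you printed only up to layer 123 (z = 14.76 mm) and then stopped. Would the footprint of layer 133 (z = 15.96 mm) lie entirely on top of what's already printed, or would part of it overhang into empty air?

Compare the two slices. At z = 14.76: the cube is present — its section is the full 16×12 rectangle (area 192.00 mm²); the r=8 cylinder at (-1, 6) gives a regular 32-gon of circumradius 8 (constant along its height) (area = (32/2)·8.000²·sin(360°/32) = 199.77 mm²); the cylinder at (1, -4): section is a regular 32-gon, circumradius r=5.5 (area = (32/2)·5.500²·sin(360°/32) = 94.42 mm²); the 19.5×15 cube at (2, 14.5) contributes its full rectangle (area 292.50 mm²); Combining (union): the regions partially overlap — summed areas 778.70 mm² minus the doubly-counted overlap 92.85 mm² gives 685.85 mm² — area = 685.85 mm²; (rotated 70° about Z; rotation is an isometry so areas/perimeters/island counts are preserved). At z = 15.96: the cube (footprint 16×12) is included at this height (area 192.00 mm²); the r=8 cylinder at (-1, 6) gives a regular 32-gon of circumradius 8 (constant along its height) (area = (32/2)·8.000²·sin(360°/32) = 199.77 mm²); the cylinder at (1, -4) is absent (z outside [8, 15.5]); the 19.5×15 cube at (2, 14.5) contributes its full rectangle (area 292.50 mm²); Taking the union: the regions partially overlap — summed areas 684.27 mm² minus the doubly-counted overlap 73.68 mm² gives 610.59 mm² — area = 610.59 mm²; (whole slice rotated 70° about Z — lengths, areas and connectivity unchanged). Checking containment: the cross-section at z = 15.96 is a subset of the cross-section at z = 14.76.

entirely on top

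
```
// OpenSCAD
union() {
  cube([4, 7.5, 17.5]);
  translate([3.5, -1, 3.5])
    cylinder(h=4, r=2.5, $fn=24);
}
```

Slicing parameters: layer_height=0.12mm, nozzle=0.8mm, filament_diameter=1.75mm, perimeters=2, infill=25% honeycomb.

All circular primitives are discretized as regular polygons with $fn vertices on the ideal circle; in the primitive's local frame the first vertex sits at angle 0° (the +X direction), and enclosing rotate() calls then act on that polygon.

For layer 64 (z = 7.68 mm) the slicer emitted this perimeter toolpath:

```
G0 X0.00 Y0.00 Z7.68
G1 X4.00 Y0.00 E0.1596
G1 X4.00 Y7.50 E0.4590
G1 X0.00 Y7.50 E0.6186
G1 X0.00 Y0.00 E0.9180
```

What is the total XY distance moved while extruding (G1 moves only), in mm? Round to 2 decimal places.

23.00 mm

Sum the Euclidean lengths of each G1 segment: total = 23.00 mm.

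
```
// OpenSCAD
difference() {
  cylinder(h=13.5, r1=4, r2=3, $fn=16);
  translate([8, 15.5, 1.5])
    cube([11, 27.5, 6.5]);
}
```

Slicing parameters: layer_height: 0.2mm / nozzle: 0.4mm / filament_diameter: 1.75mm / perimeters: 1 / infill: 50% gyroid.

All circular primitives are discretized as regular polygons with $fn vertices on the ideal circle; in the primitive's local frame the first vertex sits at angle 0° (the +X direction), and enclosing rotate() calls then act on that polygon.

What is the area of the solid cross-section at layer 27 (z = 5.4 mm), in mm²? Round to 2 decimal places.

39.68 mm²

At z = 5.4 mm: the cone contributes a regular 16-gon of circumradius 3.600 (interpolated between r1=4 and r2=3 at t=0.400) (area = (16/2)·3.600²·sin(360°/16) = 39.68 mm²); the cube at (8, 15.5) is present — its section is the full 11×27.5 rectangle (area 302.50 mm²); Subtracting the remaining from the first: starting from the cone (39.68 mm²), the 11×27.5 cube at (8, 15.5) misses the remaining region (no effect) — area = 39.68 mm². Overall, the cross-section is a single solid region. Net area = 39.68 mm².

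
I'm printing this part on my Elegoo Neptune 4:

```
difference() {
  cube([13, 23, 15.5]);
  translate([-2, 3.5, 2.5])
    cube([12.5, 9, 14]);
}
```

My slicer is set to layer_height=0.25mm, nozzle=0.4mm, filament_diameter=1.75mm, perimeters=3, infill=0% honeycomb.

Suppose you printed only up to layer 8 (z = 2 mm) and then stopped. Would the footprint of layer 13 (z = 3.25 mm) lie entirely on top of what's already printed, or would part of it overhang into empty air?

Compare the two slices. At z = 2: the 13×23 cube contributes its full rectangle (area 299.00 mm²); the cube at (-2, 3.5) is not intersected at this z (z outside [2.5, 16.5]); Subtracting the remaining from the first: none of the subtracted shapes is present at this height, so the 13×23 cube is unchanged — area = 299.00 mm². At z = 3.25: the 13×23 cube contributes its full rectangle (area 299.00 mm²); the 12.5×9 cube at (-2, 3.5) contributes its full rectangle (area 112.50 mm²); Taking the first minus the rest: starting from the 13×23 cube (299.00 mm²), the 12.5×9 cube at (-2, 3.5) partially overlaps it — only the 94.50 mm² overlap (of its 112.50 mm²) is removed, clipping the outline — area = 204.50 mm². Checking containment: the cross-section at z = 3.25 is a subset of the cross-section at z = 2.

entirely on top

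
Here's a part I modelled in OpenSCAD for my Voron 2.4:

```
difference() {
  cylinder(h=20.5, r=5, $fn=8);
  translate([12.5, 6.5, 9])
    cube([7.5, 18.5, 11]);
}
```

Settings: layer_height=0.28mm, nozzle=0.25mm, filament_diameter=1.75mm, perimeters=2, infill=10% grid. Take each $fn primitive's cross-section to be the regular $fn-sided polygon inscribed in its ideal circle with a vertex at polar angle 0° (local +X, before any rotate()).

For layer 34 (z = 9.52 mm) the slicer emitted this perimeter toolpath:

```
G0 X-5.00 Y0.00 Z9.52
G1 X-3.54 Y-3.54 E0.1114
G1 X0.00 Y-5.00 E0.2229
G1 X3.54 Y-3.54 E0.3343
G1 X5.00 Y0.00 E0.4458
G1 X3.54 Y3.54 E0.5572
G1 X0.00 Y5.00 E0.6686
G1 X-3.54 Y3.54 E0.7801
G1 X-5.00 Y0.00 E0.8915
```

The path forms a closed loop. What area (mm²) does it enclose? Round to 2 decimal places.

70.80 mm²

Apply the shoelace formula to the sequence of (X, Y) vertices; enclosed area = 70.80 mm².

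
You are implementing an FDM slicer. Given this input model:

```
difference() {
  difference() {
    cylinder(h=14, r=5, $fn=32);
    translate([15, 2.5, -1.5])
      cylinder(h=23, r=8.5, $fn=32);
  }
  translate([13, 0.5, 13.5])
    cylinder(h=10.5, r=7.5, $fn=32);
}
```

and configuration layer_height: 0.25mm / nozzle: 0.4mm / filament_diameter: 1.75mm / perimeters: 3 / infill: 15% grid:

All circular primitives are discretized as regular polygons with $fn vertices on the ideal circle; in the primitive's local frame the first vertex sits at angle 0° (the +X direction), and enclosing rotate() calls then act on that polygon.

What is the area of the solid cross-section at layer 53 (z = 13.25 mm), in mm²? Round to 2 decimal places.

78.04 mm²

At z = 13.25 mm: the r=5 cylinder contributes a regular 32-gon of circumradius 5 (area = (32/2)·5.000²·sin(360°/32) = 78.04 mm²); the cylinder at (15, 2.5): section is a regular 32-gon, circumradius r=8.5 (area = (32/2)·8.500²·sin(360°/32) = 225.52 mm²); After the difference (first − rest): starting from the r=5 cylinder (78.04 mm²), the r=8.5 cylinder at (15, 2.5) misses the remaining region (no effect) — area = 78.04 mm²; the cylinder at (13, 0.5) is absent (z outside [13.5, 24]); Subtracting the remaining from the first: none of the subtracted shapes is present at this height, so that combined region is unchanged — area = 78.04 mm². Overall, the cross-section is a single solid region. Net area = 78.04 mm².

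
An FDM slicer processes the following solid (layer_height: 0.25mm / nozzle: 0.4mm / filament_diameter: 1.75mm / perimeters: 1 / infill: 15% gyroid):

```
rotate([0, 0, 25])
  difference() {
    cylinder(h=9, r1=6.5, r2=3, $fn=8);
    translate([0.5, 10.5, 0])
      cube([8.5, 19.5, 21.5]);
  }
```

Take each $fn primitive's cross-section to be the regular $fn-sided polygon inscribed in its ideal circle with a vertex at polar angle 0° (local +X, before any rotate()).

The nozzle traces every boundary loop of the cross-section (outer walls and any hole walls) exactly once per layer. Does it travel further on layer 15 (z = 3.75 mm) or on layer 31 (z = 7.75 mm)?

Layer 15 (z = 3.75): the cone (r1=6.5→r2=3) has section circumradius 5.042 here — a regular 8-gon (perimeter = 2·8·5.042·sin(180°/8) = 30.87 mm); the cube at (0.5, 10.5) (footprint 8.5×19.5) is included at this height (perimeter 56.00 mm); Taking the first minus the rest: starting from the cone, the 8.5×19.5 cube at (0.5, 10.5) misses the remaining region (no effect) — boundary = 30.87 mm; (whole slice rotated 25° about Z — lengths, areas and connectivity unchanged). So its perimeter = 30.87 mm. Layer 31 (z = 7.75): the cone: at t=0.861 of its height the radius interpolates to r₁+(r₂−r₁)t = 3.486, giving a regular 8-gon of that circumradius (perimeter = 2·8·3.486·sin(180°/8) = 21.35 mm); the cube at (0.5, 10.5) is present — its section is the full 8.5×19.5 rectangle (perimeter 56.00 mm); Taking the first minus the rest: starting from the cone, the 8.5×19.5 cube at (0.5, 10.5) misses the remaining region (no effect) — boundary = 21.35 mm; (whole slice rotated 25° about Z — lengths, areas and connectivity unchanged). So its perimeter = 21.35 mm. Layer 15 is larger (30.87 vs 21.35 mm).

layer 15 (z = 3.75 mm)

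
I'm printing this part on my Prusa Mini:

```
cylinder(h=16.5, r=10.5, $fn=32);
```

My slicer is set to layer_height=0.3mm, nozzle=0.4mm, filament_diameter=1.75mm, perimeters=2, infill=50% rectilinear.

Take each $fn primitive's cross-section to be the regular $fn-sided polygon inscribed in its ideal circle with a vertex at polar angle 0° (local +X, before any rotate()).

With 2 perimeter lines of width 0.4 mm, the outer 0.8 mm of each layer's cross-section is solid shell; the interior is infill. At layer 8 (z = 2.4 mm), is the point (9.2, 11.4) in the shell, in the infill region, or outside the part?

outside

At z = 2.4 mm: the cylinder: section is a regular 32-gon, circumradius r=10.5. Overall, the cross-section is a single solid region. The nearest boundary edge runs (7.42, 7.42)→(5.83, 8.73); distance from the point to it = 4.20 mm. The point is not inside any of the regions above, so it lies outside the cross-section (4.20 mm from the nearest boundary).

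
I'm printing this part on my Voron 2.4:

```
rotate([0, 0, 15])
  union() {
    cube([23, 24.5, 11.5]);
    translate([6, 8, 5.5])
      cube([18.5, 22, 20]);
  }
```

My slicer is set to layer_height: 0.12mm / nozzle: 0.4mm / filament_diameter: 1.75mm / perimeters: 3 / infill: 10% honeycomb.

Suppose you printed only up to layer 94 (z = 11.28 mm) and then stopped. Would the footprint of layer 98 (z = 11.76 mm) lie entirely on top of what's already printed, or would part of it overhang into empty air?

Compare the two slices. At z = 11.28: the cube is present — its section is the full 23×24.5 rectangle (area 563.50 mm²); the 18.5×22 cube at (6, 8) contributes its full rectangle (area 407.00 mm²); Taking the union: the regions partially overlap — summed areas 970.50 mm² minus the doubly-counted overlap 280.50 mm² gives 690.00 mm² — area = 690.00 mm²; (whole slice rotated 15° about Z — lengths, areas and connectivity unchanged). At z = 11.76: the cube is not intersected at this z (z outside [0, 11.5]); the cube at (6, 8) is present — its section is the full 18.5×22 rectangle (area 407.00 mm²); Taking the union: only the 18.5×22 cube at (6, 8) is present, so the union is just that shape — area = 407.00 mm²; (whole slice rotated 15° about Z — lengths, areas and connectivity unchanged). Checking containment: the cross-section at z = 11.76 is a subset of the cross-section at z = 11.28.

entirely on top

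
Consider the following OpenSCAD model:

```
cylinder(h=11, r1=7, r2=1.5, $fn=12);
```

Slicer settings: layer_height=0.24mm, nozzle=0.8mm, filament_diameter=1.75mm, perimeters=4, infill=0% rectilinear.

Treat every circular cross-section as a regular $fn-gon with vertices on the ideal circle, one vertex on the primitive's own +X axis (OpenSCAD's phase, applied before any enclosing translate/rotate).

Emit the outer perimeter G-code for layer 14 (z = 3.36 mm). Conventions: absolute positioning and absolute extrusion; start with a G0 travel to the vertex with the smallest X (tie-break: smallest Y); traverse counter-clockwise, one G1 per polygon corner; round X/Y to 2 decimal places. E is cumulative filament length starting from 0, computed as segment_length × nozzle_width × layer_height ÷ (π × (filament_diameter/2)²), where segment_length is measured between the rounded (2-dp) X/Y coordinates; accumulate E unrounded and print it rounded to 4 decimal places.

G0 X-5.32 Y0.00 Z3.36
G1 X-4.61 Y-2.66 E0.2198
G1 X-2.66 Y-4.61 E0.4399
G1 X0.00 Y-5.32 E0.6597
G1 X2.66 Y-4.61 E0.8794
G1 X4.61 Y-2.66 E1.0996
G1 X5.32 Y0.00 E1.3193
G1 X4.61 Y2.66 E1.5391
G1 X2.66 Y4.61 E1.7592
G1 X0.00 Y5.32 E1.9790
G1 X-2.66 Y4.61 E2.1988
G1 X-4.61 Y2.66 E2.4189
G1 X-5.32 Y0.00 E2.6387

At z = 3.36 mm: the cone (r1=7→r2=1.5) has section circumradius 5.320 here — a regular 12-gon. The outline is a single polygon with 12 vertices. Extrusion per mm of travel: 0.8 × 0.24 / (π × 0.875²) = 0.079824. Accumulating E over each segment gives final E = 2.6387.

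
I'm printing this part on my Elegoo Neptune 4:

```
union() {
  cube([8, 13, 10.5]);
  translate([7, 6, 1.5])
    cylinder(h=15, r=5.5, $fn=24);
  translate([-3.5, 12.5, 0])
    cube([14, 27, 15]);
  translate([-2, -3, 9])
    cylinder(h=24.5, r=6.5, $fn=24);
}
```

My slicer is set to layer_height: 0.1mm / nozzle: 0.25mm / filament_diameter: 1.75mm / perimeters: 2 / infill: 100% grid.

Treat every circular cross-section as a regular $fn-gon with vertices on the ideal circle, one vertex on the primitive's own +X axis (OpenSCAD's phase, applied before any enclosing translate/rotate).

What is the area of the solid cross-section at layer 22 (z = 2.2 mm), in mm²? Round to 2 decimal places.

At z = 2.2 mm: the 8×13 cube contributes its full rectangle (area 104.00 mm²); the r=5.5 cylinder at (7, 6) gives a regular 24-gon of circumradius 5.5 (constant along its height) (area = (24/2)·5.500²·sin(360°/24) = 93.95 mm²); the cube at (-3.5, 12.5) is present — its section is the full 14×27 rectangle (area 378.00 mm²); the cylinder at (-2, -3) is absent (z outside [9, 33.5]); Merging all regions: the regions partially overlap — summed areas 575.95 mm² minus the doubly-counted overlap 61.84 mm² gives 514.11 mm² — area = 514.11 mm². Overall, the cross-section is a single solid region. Net area = 514.11 mm².

514.11 mm²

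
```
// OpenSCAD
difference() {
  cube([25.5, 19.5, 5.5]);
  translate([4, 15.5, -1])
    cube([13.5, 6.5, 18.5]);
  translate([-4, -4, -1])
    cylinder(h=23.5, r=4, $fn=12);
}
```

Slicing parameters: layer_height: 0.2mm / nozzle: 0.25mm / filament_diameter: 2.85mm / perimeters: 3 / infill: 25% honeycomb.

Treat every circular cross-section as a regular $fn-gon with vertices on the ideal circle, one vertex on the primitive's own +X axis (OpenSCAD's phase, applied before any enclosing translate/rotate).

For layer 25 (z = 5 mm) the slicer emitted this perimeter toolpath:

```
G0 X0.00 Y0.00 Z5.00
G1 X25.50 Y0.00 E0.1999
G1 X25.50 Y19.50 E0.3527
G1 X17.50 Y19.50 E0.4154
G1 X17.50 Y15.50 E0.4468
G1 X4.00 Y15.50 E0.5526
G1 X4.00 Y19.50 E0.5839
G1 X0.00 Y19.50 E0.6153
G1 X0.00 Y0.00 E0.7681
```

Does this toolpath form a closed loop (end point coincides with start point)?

yes

Start point (G0): (0.00, 0.00). End point (last G1): the path returns to the start — closed.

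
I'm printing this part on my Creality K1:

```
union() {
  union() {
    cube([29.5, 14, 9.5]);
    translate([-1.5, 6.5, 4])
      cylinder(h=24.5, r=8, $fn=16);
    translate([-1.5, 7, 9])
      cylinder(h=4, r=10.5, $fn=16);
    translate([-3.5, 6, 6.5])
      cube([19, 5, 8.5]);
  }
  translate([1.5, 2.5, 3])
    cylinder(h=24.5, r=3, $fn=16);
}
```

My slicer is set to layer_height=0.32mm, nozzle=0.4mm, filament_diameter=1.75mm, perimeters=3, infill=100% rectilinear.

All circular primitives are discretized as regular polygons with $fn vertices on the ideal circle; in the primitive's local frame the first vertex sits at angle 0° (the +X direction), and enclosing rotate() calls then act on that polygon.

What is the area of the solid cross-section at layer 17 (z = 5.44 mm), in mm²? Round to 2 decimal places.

At z = 5.44 mm: the 29.5×14 cube contributes its full rectangle (area 413.00 mm²); the r=8 cylinder at (-1.5, 6.5) contributes a regular 16-gon of circumradius 8 (area = (16/2)·8.000²·sin(360°/16) = 195.93 mm²); the cylinder at (-1.5, 7) is not intersected at this z (z outside [9, 13]); the cube at (-3.5, 6) is absent (z outside [6.5, 15]); Combining (union): the regions partially overlap — summed areas 608.93 mm² minus the doubly-counted overlap 72.08 mm² gives 536.85 mm² — area = 536.85 mm²; the r=3 cylinder at (1.5, 2.5) contributes a regular 16-gon of circumradius 3 (area = (16/2)·3.000²·sin(360°/16) = 27.55 mm²); Combining (union): the regions partially overlap — summed areas 564.40 mm² minus the doubly-counted overlap 27.51 mm² gives 536.90 mm² — area = 536.90 mm². Overall, the cross-section is a single solid region. Net area = 536.90 mm².

536.90 mm²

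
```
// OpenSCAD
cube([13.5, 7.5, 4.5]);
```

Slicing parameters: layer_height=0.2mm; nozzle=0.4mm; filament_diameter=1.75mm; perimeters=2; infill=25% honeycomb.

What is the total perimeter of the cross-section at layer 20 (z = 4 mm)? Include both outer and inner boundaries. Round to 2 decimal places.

At z = 4 mm: the cube is present — its section is the full 13.5×7.5 rectangle (perimeter 42.00 mm). Overall, the cross-section is a single solid region. Total boundary length (outer) = 42.00 mm.

42.00 mm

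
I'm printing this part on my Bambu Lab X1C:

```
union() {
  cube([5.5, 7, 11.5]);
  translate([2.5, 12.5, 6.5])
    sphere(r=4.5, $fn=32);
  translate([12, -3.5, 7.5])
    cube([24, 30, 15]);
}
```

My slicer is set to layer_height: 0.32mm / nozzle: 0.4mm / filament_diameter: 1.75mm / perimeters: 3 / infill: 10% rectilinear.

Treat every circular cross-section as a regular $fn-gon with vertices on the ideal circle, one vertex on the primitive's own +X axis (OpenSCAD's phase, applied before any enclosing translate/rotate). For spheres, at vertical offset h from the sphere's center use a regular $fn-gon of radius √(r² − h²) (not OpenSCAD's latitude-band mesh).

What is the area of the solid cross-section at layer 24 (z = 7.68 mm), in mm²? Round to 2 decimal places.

817.36 mm²

At z = 7.68 mm: the cube is present — its section is the full 5.5×7 rectangle (area 38.50 mm²); the r=4.5 sphere at (2.5, 12.5) slices to a regular 32-gon of circumradius 4.343 (√(r²−h²) with h=1.18 from center) (area = (32/2)·4.343²·sin(360°/32) = 58.86 mm²); the cube at (12, -3.5) is present — its section is the full 24×30 rectangle (area 720.00 mm²); Merging all regions: the 3 present regions are separate (no shared area or edge), so areas and boundary lengths simply add and each stays a separate island — area = 817.36 mm². Overall, the cross-section has 3 separate islands. Net area = 817.36 mm².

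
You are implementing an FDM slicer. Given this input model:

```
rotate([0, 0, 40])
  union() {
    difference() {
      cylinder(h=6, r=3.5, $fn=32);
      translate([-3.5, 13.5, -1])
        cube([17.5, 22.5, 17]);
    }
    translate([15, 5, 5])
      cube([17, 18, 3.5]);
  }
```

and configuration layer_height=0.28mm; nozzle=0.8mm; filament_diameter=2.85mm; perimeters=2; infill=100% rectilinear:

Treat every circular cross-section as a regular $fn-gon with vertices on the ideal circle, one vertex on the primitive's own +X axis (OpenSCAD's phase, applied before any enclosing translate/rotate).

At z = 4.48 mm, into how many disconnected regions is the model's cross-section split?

1

At z = 4.48 mm: the cylinder: section is a regular 32-gon, circumradius r=3.5; the cube at (-3.5, 13.5) is present — its section is the full 17.5×22.5 rectangle; Taking the first minus the rest: starting from the r=3.5 cylinder, the 17.5×22.5 cube at (-3.5, 13.5) misses the remaining region (no effect) — 1 connected region; the cube at (15, 5) is not intersected at this z (z outside [5, 8.5]); Merging all regions: only that combined region is present, so the union is just that shape — 1 connected region; (rotated 40° about Z; rotation is an isometry so areas/perimeters/island counts are preserved). The result has 1 disconnected region.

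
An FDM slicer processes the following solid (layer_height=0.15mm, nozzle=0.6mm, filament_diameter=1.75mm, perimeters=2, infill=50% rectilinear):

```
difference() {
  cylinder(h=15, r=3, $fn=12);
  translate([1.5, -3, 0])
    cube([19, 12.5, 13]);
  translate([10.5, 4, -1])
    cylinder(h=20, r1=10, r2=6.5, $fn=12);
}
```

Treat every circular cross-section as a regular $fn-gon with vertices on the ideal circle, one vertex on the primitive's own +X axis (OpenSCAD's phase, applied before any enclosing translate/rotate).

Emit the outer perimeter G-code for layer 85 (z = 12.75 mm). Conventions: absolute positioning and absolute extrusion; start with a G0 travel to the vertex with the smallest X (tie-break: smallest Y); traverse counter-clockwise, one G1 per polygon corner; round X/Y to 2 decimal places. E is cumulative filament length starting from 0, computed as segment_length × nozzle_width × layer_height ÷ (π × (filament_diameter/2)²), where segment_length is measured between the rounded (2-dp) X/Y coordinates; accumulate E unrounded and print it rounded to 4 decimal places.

At z = 12.75 mm: the r=3 cylinder gives a regular 12-gon of circumradius 3 (constant along its height); the cube at (1.5, -3) is present — its section is the full 19×12.5 rectangle; the cone at (10.5, 4) contributes a regular 12-gon of circumradius 7.594 (interpolated between r1=10 and r2=6.5 at t=0.688); Subtracting the remaining from the first: starting from the r=3 cylinder, the 19×12.5 cube at (1.5, -3) partially overlaps it — only the 5.10 mm² overlap (of its 237.50 mm²) is removed, clipping the outline; the cone at (10.5, 4) misses the remaining region (no effect) — 1 connected region. The outline is a single polygon with 9 vertices. Extrusion per mm of travel: 0.6 × 0.15 / (π × 0.875²) = 0.037418. Accumulating E over each segment gives final E = 0.6595.

G0 X-3.00 Y0.00 Z12.75
G1 X-2.60 Y-1.50 E0.0581
G1 X-1.50 Y-2.60 E0.1163
G1 X0.00 Y-3.00 E0.1744
G1 X1.50 Y-2.60 E0.2325
G1 X1.50 Y2.60 E0.4270
G1 X0.00 Y3.00 E0.4851
G1 X-1.50 Y2.60 E0.5432
G1 X-2.60 Y1.50 E0.6014
G1 X-3.00 Y0.00 E0.6595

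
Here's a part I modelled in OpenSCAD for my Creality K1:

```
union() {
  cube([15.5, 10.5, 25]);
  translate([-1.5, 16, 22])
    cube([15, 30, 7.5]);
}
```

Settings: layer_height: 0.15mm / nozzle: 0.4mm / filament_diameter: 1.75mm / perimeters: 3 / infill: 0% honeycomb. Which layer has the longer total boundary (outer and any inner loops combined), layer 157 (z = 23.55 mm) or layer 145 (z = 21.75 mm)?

Layer 157 (z = 23.55): the cube (footprint 15.5×10.5) is included at this height (perimeter 52.00 mm); the cube at (-1.5, 16) is present — its section is the full 15×30 rectangle (perimeter 90.00 mm); Combining (union): the 2 present regions are separate (no shared area or edge), so areas and boundary lengths simply add and each stays a separate island — boundary = 142.00 mm. So its perimeter = 142.00 mm. Layer 145 (z = 21.75): the 15.5×10.5 cube contributes its full rectangle (perimeter 52.00 mm); the cube at (-1.5, 16) is absent (z outside [22, 29.5]); Merging all regions: only the 15.5×10.5 cube is present, so the union is just that shape — boundary = 52.00 mm. So its perimeter = 52.00 mm. Layer 157 is larger (142.00 vs 52.00 mm).

layer 157 (z = 23.55 mm)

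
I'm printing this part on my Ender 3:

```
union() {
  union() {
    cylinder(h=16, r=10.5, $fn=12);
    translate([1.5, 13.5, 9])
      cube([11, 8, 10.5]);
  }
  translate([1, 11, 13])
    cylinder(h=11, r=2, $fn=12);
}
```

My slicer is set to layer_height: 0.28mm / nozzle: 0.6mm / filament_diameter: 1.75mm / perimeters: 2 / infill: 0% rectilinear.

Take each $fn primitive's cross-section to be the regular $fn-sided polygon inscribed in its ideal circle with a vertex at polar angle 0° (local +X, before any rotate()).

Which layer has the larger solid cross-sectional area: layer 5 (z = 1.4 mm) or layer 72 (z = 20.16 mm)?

Layer 5 (z = 1.4): the cylinder: section is a regular 12-gon, circumradius r=10.5 (area = (12/2)·10.500²·sin(360°/12) = 330.75 mm²); the cube at (1.5, 13.5) does not reach this height (z outside [9, 19.5]); Combining (union): only the r=10.5 cylinder is present, so the union is just that shape — area = 330.75 mm²; the cylinder at (1, 11) is not intersected at this z (z outside [13, 24]); Merging all regions: only that combined region is present, so the union is just that shape — area = 330.75 mm². So its area = 330.75 mm². Layer 72 (z = 20.16): the cylinder is absent (z outside [0, 16]); the cube at (1.5, 13.5) does not reach this height (z outside [9, 19.5]); Merging all regions: nothing is present at this height; the r=2 cylinder at (1, 11) gives a regular 12-gon of circumradius 2 (constant along its height) (area = (12/2)·2.000²·sin(360°/12) = 12.00 mm²); Combining (union): only the r=2 cylinder at (1, 11) is present, so the union is just that shape — area = 12.00 mm². So its area = 12.00 mm². Layer 5 is larger (330.75 vs 12.00 mm²).

layer 5 (z = 1.4 mm)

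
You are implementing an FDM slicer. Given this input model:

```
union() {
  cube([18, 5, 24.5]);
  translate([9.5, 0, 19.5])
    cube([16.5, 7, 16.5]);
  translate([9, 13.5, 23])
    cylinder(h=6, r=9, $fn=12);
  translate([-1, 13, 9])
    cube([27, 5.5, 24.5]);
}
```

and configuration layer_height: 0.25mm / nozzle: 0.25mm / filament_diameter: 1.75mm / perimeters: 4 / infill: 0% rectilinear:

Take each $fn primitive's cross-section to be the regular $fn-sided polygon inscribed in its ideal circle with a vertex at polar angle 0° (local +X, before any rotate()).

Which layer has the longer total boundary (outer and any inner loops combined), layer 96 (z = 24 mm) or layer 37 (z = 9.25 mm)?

Layer 96 (z = 24): the cube (footprint 18×5) is included at this height (perimeter 46.00 mm); the cube at (9.5, 0) (footprint 16.5×7) is included at this height (perimeter 47.00 mm); the cylinder at (9, 13.5): section is a regular 12-gon, circumradius r=9 (perimeter = 2·12·9.000·sin(180°/12) = 55.90 mm); the 27×5.5 cube at (-1, 13) contributes its full rectangle (perimeter 65.00 mm); Taking the union: the regions partially overlap (shared area 143.39 mm²), so the edge portions inside another operand are dropped and the merged outline is re-measured after clipping — boundary = 124.74 mm. So its perimeter = 124.74 mm. Layer 37 (z = 9.25): the 18×5 cube contributes its full rectangle (perimeter 46.00 mm); the cube at (9.5, 0) is not intersected at this z (z outside [19.5, 36]); the cylinder at (9, 13.5) is not intersected at this z (z outside [23, 29]); the cube at (-1, 13) (footprint 27×5.5) is included at this height (perimeter 65.00 mm); Taking the union: the 2 present regions are separate (no shared area or edge), so areas and boundary lengths simply add and each stays a separate island — boundary = 111.00 mm. So its perimeter = 111.00 mm. Layer 96 is larger (124.74 vs 111.00 mm).

layer 96 (z = 24 mm)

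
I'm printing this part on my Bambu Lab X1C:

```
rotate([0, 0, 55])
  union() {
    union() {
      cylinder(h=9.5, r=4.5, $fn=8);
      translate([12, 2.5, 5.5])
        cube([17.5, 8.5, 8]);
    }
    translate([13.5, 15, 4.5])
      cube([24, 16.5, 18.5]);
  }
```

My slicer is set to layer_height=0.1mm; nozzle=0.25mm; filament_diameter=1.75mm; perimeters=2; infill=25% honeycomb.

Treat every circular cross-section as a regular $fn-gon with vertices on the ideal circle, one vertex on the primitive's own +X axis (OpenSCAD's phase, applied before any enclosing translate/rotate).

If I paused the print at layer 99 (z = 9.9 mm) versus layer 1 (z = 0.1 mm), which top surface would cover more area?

Layer 99 (z = 9.9): the cylinder does not reach this height (z outside [0, 9.5]); the cube at (12, 2.5) is present — its section is the full 17.5×8.5 rectangle (area 148.75 mm²); Merging all regions: only the 17.5×8.5 cube at (12, 2.5) is present, so the union is just that shape — area = 148.75 mm²; the 24×16.5 cube at (13.5, 15) contributes its full rectangle (area 396.00 mm²); Taking the union: the 2 present regions are separate (no shared area or edge), so areas and boundary lengths simply add and each stays a separate island — area = 544.75 mm²; (whole slice rotated 55° about Z — lengths, areas and connectivity unchanged). So its area = 544.75 mm². Layer 1 (z = 0.1): the cylinder: section is a regular 8-gon, circumradius r=4.5 (area = (8/2)·4.500²·sin(360°/8) = 57.28 mm²); the cube at (12, 2.5) does not reach this height (z outside [5.5, 13.5]); Merging all regions: only the r=4.5 cylinder is present, so the union is just that shape — area = 57.28 mm²; the cube at (13.5, 15) does not reach this height (z outside [4.5, 23]); Combining (union): only that combined region is present, so the union is just that shape — area = 57.28 mm²; (whole slice rotated 55° about Z — lengths, areas and connectivity unchanged). So its area = 57.28 mm². Layer 99 is larger (544.75 vs 57.28 mm²).

layer 99 (z = 9.9 mm)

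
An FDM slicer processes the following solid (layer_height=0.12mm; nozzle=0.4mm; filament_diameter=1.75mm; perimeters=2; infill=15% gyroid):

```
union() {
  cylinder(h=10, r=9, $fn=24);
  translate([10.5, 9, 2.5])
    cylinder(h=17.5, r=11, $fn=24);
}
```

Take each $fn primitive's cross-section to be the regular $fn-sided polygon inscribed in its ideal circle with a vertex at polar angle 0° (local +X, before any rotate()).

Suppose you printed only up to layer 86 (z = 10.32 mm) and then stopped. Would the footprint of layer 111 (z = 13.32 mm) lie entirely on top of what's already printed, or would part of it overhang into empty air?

entirely on top

Compare the two slices. At z = 10.32: the cylinder is absent (z outside [0, 10]); the cylinder at (10.5, 9): section is a regular 24-gon, circumradius r=11 (area = (24/2)·11.000²·sin(360°/24) = 375.81 mm²); Taking the union: only the r=11 cylinder at (10.5, 9) is present, so the union is just that shape — area = 375.81 mm². At z = 13.32: the cylinder is absent (z outside [0, 10]); the cylinder at (10.5, 9): section is a regular 24-gon, circumradius r=11 (area = (24/2)·11.000²·sin(360°/24) = 375.81 mm²); Merging all regions: only the r=11 cylinder at (10.5, 9) is present, so the union is just that shape — area = 375.81 mm². Checking containment: the cross-section at z = 13.32 is a subset of the cross-section at z = 10.32.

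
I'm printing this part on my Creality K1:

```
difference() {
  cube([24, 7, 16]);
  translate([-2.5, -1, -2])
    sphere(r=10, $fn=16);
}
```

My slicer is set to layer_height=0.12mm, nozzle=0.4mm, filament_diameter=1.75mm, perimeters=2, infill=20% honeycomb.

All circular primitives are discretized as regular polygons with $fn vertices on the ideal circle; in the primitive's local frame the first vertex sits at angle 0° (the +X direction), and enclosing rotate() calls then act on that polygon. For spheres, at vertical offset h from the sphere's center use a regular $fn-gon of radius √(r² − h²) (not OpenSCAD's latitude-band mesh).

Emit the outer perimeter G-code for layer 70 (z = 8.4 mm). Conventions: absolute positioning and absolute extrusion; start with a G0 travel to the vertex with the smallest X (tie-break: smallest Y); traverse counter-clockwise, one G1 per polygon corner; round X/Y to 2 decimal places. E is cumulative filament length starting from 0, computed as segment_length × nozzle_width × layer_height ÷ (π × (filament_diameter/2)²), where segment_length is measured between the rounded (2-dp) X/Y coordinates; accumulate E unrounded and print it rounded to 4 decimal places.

At z = 8.4 mm: the cube (footprint 24×7) is included at this height; the sphere at (-2.5, -1) is absent (|z−center|=10.400 > r=10); After the difference (first − rest): none of the subtracted shapes is present at this height, so the 24×7 cube is unchanged — 1 connected region. The outline is a single polygon with 4 vertices. Extrusion per mm of travel: 0.4 × 0.12 / (π × 0.875²) = 0.019956. Accumulating E over each segment gives final E = 1.2373.

G0 X0.00 Y0.00 Z8.40
G1 X24.00 Y0.00 E0.4789
G1 X24.00 Y7.00 E0.6186
G1 X0.00 Y7.00 E1.0976
G1 X0.00 Y0.00 E1.2373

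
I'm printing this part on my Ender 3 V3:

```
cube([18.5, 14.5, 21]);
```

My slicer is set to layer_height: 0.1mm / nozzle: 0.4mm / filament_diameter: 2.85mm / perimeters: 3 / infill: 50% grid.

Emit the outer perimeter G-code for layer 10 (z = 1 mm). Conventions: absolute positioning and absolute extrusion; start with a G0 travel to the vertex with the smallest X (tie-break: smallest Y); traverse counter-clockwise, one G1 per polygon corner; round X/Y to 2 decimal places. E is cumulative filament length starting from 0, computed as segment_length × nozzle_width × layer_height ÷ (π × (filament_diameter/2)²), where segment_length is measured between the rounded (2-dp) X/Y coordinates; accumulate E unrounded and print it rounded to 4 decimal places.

G0 X0.00 Y0.00 Z1.00
G1 X18.50 Y0.00 E0.1160
G1 X18.50 Y14.50 E0.2069
G1 X0.00 Y14.50 E0.3229
G1 X0.00 Y0.00 E0.4138

At z = 1 mm: the 18.5×14.5 cube contributes its full rectangle. The outline is a single polygon with 4 vertices. Extrusion per mm of travel: 0.4 × 0.1 / (π × 1.425²) = 0.006270. Accumulating E over each segment gives final E = 0.4138.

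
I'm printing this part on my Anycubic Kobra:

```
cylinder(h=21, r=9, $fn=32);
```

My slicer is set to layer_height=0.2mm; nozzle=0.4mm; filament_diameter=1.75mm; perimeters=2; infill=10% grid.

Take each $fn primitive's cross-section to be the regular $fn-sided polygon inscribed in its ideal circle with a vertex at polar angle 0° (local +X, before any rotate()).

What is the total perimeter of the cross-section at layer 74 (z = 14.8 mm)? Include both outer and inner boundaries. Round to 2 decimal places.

At z = 14.8 mm: the r=9 cylinder contributes a regular 32-gon of circumradius 9 (perimeter = 2·32·9.000·sin(180°/32) = 56.46 mm). Overall, the cross-section is a single solid region. Total boundary length (outer) = 56.46 mm.

56.46 mm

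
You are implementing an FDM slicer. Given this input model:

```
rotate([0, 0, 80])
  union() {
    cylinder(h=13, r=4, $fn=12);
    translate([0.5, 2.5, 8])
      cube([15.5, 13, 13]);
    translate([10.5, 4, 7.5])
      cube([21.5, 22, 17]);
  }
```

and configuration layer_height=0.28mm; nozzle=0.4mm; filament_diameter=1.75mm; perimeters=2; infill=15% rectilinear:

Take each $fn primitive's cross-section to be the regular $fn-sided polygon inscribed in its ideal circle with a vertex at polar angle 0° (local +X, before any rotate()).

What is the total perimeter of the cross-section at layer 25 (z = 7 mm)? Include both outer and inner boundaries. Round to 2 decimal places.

24.85 mm

At z = 7 mm: the cylinder: section is a regular 12-gon, circumradius r=4 (perimeter = 2·12·4.000·sin(180°/12) = 24.85 mm); the cube at (0.5, 2.5) is absent (z outside [8, 21]); the cube at (10.5, 4) does not reach this height (z outside [7.5, 24.5]); Merging all regions: only the r=4 cylinder is present, so the union is just that shape — boundary = 24.85 mm; (rotated 80° about Z; rotation is an isometry so areas/perimeters/island counts are preserved). Overall, the cross-section is a single solid region. Total boundary length (outer) = 24.85 mm.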